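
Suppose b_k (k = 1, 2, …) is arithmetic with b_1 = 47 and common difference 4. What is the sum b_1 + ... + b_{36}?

b_k = 47 + (k - 1)·4.
b_{36} = 187; S = 36·(47 + 187)/2 = 4212.

4212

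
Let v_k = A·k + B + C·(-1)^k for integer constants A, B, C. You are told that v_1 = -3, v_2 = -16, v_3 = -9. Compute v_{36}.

-118

The three given values yield: A + B - C = -3; 2A + B + C = -16; 3A + B - C = -9.
Subtracting the first from the second: A + 2C = -13.
Subtracting the second from the third: A - 2C = 7.
Solving: C = -5, A = -3, then B = -5.
So v_k = -3·k + (-5) + (-5)·(-1)^k; at k=36 this is -118.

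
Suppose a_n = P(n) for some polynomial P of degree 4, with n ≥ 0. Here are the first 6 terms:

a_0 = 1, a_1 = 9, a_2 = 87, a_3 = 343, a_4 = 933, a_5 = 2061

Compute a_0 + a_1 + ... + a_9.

43546

1st diffs: 8, 78, 256, 590, 1128.
2nd diffs: 70, 178, 334, 538.
3rd diffs: 108, 156, 204.
4th diffs: 48, 48 (constant).
Newton forward-difference form: a_n = 1 + 8·C(n,1) + 70·C(n,2) + 108·C(n,3) + 48·C(n,4).
Continuing: 3979, 6987, 11433, 17713.
Summing n = 0..9 (10 terms) gives 43546.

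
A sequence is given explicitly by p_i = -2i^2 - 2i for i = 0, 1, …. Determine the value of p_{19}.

p_{19} = -2·19^2 - 2·19 = -760.

-760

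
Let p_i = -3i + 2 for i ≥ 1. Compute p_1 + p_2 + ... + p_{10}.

Over i = 1..10: Σi = 55.
Total = (-3)·55 + (2)·10 = -145.

-145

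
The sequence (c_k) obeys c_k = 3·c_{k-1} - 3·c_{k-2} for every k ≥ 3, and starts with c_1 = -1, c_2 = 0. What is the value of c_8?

0

Compute successive terms:
c_3 = 3  c_4 = 9  c_5 = 18  c_6 = 27  c_7 = 27  c_8 = 0.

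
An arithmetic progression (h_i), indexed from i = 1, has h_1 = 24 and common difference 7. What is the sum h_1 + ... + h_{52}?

10530

h_i = 24 + (i - 1)·7.
h_{52} = 381; S = 52·(24 + 381)/2 = 10530.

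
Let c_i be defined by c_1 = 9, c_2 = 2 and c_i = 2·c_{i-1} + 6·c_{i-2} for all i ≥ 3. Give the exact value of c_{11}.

1318816

Iterate the recurrence:
c_3 = 58;  c_4 = 128;  c_5 = 604;  c_6 = 1976;  c_7 = 7576;  c_8 = 27008;  c_9 = 99472;  c_{10} = 360992;  c_{11} = 1318816.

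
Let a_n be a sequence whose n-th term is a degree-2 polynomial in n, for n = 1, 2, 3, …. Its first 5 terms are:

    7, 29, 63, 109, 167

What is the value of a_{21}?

2727

1st diffs: 22, 34, 46, 58.
2nd diffs: 12, 12, 12 (constant).
Newton forward-difference form: a_n = 7 + 22·C(n-1,1) + 12·C(n-1,2).
At n = 21: n-1 = 20, so a_{21} = 7 + 440 + 2280 = 2727.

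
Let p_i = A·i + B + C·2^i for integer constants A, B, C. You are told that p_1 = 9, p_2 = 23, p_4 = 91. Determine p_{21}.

10485839

The three given values yield: A + B + 2C = 9; 2A + B + 4C = 23; 4A + B + 16C = 91.
Subtracting the first from the second: A + 2C = 14.
Subtracting the second from the third: 2A + 12C = 68.
Solving: C = 5, A = 4, then B = -5.
So p_i = 4·i + (-5) + 5·2^i; at i=21 this is 10485839.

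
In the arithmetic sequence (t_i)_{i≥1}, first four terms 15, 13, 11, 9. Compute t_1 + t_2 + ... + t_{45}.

-1305

Common difference d = -2.
t_i = 15 + (i - 1)·(-2).
t_{45} = -73; S = 45·(15 + (-73))/2 = -1305.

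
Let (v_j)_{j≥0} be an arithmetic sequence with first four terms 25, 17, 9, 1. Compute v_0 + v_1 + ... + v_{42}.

-6149

Common difference d = -8.
v_j = 25 + (j - 0)·(-8).
v_{42} = -311; S = 43·(25 + (-311))/2 = -6149.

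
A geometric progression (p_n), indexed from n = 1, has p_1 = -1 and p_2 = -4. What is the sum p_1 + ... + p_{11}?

Common ratio r = 4.
p_n = (-1)·4^(n-1).
S = (-1)·(4^11 - 1)/(4 - 1) = (-1)·(4194304 - 1)/(3) = -1398101.

-1398101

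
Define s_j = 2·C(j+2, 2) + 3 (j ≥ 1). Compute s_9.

113

C(11, 2) = 55, so s_9 = 113.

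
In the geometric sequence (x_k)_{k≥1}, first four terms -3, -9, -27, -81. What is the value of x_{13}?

Common ratio r = 3.
x_k = (-3)·3^(k-1).
x_{13} = (-3)·3^12 = -1594323.

-1594323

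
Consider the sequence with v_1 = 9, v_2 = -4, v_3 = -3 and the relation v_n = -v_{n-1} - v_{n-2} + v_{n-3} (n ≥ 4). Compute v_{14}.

v_4 = 16; v_5 = -17; v_6 = -2; …; v_{11} = -135; v_{12} = 76; v_{13} = 131; v_{14} = -342.

-342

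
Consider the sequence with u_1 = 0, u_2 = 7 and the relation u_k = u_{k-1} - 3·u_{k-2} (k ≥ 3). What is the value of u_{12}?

1771

Iterate the recurrence:
u_3 = 7; u_4 = -14; u_5 = -35; u_6 = 7; u_7 = 112; u_8 = 91; u_9 = -245; u_{10} = -518; u_{11} = 217; u_{12} = 1771.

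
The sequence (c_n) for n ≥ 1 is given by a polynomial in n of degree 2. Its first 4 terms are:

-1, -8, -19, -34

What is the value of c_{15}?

1st diffs: -7, -11, -15.
2nd diffs: -4, -4 (constant).
Newton forward-difference form: c_n = -1 + (-7)·C(n-1,1) + (-4)·C(n-1,2).
At n = 15: n-1 = 14, so c_{15} = -1 - 98 - 364 = -463.

-463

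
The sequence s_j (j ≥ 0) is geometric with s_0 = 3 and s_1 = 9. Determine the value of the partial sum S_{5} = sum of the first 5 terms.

363

Common ratio r = 3.
s_j = 3·3^(j-0).
S = 3·(3^5 - 1)/(3 - 1) = 3·(243 - 1)/(2) = 363.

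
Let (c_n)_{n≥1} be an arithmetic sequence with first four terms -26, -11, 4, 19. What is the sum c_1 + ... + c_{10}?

415

Common difference d = 15.
c_n = -26 + (n - 1)·15.
c_{10} = 109; S = 10·(-26 + 109)/2 = 415.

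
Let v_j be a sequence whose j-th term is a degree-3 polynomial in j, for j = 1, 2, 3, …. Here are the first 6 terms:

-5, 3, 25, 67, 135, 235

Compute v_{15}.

1st diffs: 8, 22, 42, 68, 100.
2nd diffs: 14, 20, 26, 32.
3rd diffs: 6, 6, 6 (constant).
So v_j = j^3 + j^2 - 2j - 5.
Evaluating at j = 15 gives v_{15} = 3565.

3565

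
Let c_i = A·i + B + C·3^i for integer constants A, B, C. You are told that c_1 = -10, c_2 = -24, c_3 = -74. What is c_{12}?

Plug in i = 1, 2, 3: A + B + 3C = -10; 2A + B + 9C = -24; 3A + B + 27C = -74.
Subtracting the first from the second: A + 6C = -14.
Subtracting the second from the third: A + 18C = -50.
Solving: C = -3, A = 4, then B = -5.
So c_i = 4·i + (-5) + (-3)·3^i; at i=12 this is -1594280.

-1594280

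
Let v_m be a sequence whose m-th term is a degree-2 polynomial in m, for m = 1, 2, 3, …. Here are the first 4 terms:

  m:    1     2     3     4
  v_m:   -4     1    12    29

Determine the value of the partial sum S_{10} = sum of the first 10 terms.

1st diffs: 5, 11, 17.
2nd diffs: 6, 6 (constant).
Newton forward-difference form: v_m = -4 + 5·C(m-1,1) + 6·C(m-1,2).
Continuing: …, 52, 81, 116, 157, …, v_{10} = 257.
Summing m = 1..10 (10 terms) gives 905.

905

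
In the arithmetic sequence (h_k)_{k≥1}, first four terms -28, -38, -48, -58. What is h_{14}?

-158

Common difference d = -10.
h_k = -28 + (k - 1)·(-10).
h_{14} = -28 + 13·(-10) = -158.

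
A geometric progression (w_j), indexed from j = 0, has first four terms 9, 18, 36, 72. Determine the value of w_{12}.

Common ratio r = 2.
w_j = 9·2^(j-0).
w_{12} = 9·2^12 = 36864.

36864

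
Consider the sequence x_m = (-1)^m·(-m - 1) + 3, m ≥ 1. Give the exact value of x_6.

(-1)^6 = 1; -m - 1 at m=6 is -7; so x_6 = -4.

-4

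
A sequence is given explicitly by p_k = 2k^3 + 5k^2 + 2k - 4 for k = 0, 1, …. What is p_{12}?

p_{12} = 2·12^3 + 5·12^2 + 2·12 - 4 = 4196.

4196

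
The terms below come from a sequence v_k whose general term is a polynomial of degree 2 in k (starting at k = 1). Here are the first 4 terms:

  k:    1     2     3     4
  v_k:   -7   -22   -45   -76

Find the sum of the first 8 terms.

-924

1st diffs: -15, -23, -31.
2nd diffs: -8, -8 (constant).
Newton forward-difference form: v_k = -7 + (-15)·C(k-1,1) + (-8)·C(k-1,2).
Continuing: -115, -162, -217, -280.
Summing k = 1..8 (8 terms) gives -924.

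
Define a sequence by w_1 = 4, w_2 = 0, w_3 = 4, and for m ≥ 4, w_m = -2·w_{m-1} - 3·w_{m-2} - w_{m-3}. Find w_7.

Applying the relation repeatedly:
w_4 = -12;  w_5 = 12;  w_6 = 8;  w_7 = -40.

-40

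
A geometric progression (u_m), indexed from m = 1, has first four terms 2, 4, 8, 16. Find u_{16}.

Common ratio r = 2.
u_m = 2·2^(m-1).
u_{16} = 2·2^15 = 65536.

65536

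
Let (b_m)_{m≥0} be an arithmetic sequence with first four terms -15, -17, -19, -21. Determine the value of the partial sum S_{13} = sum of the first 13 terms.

-351

Common difference d = -2.
b_m = -15 + (m - 0)·(-2).
b_{12} = -39; S = 13·(-15 + (-39))/2 = -351.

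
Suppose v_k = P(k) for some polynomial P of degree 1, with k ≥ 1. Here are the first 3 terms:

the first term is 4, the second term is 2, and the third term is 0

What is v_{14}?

1st diffs: -2, -2 (constant).
So v_k = -2k + 6.
Evaluating at k = 14 gives v_{14} = -22.

-22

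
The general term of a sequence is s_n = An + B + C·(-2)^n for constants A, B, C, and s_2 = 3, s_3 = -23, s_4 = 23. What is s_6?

115

Plug in n = 2, 3, 4: 2A + B + 4C = 3; 3A + B - 8C = -23; 4A + B + 16C = 23.
Subtracting the first from the second: A - 12C = -26.
Subtracting the second from the third: A + 24C = 46.
Solving: C = 2, A = -2, then B = -1.
Therefore s_6 = -12 + (-1) + 2·64 = 115.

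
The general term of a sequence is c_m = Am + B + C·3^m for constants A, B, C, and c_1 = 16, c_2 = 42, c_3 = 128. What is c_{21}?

The three given values yield: A + B + 3C = 16; 2A + B + 9C = 42; 3A + B + 27C = 128.
Subtracting the first from the second: A + 6C = 26.
Subtracting the second from the third: A + 18C = 86.
Solving: C = 5, A = -4, then B = 5.
Hence c_{21} = -4·21 + 5 + 5·10460353203 = 52301765936.

52301765936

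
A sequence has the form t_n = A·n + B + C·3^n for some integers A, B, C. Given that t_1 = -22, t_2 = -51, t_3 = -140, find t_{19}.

-5811307324

Write the equations: A + B + 3C = -22; 2A + B + 9C = -51; 3A + B + 27C = -140.
Subtracting the first from the second: A + 6C = -29.
Subtracting the second from the third: A + 18C = -89.
Solving: C = -5, A = 1, then B = -8.
Hence t_{19} = 1·19 + (-8) + (-5)·1162261467 = -5811307324.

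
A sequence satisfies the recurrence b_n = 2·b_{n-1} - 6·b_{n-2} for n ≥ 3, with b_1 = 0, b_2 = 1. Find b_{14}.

35008

Step forward from the initial values:
b_3 = 2  b_4 = -2  b_5 = -16  …  b_{11} = -3040  b_{12} = 736  b_{13} = 19712  b_{14} = 35008.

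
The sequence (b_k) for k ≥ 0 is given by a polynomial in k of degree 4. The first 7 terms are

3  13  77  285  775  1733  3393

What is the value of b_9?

15645

1st diffs: 10, 64, 208, 490, 958, 1660.
2nd diffs: 54, 144, 282, 468, 702.
3rd diffs: 90, 138, 186, 234.
4th diffs: 48, 48, 48 (constant).
So b_k = 2k^4 + 3k^3 + 4k^2 + k + 3.
Evaluating at k = 9 gives b_9 = 15645.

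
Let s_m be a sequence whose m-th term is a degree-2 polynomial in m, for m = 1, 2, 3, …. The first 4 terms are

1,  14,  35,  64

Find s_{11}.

491

1st diffs: 13, 21, 29.
2nd diffs: 8, 8 (constant).
Newton forward-difference form: s_m = 1 + 13·C(m-1,1) + 8·C(m-1,2).
At m = 11: m-1 = 10, so s_{11} = 1 + 130 + 360 = 491.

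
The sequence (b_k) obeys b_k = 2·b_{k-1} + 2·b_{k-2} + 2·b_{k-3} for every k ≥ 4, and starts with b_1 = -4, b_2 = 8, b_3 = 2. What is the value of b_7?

Applying the relation repeatedly:
b_4 = 12;  b_5 = 44;  b_6 = 116;  b_7 = 344.

344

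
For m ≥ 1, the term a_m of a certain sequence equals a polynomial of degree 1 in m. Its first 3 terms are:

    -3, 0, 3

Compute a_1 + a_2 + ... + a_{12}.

162

1st diffs: 3, 3 (constant).
So a_m = 3m - 6.
Continuing: …, 6, 9, 12, 15, …, a_{12} = 30.
Summing m = 1..12 (12 terms) gives 162.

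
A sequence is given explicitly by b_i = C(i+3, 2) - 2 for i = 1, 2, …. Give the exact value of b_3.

C(6, 2) = 15, so b_3 = 13.

13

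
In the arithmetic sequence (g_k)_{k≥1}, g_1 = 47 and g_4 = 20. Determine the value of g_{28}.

Common difference d = (20 - 47) / (4 - 1) = -9.
g_k = 47 + (k - 1)·(-9).
g_{28} = 47 + 27·(-9) = -196.

-196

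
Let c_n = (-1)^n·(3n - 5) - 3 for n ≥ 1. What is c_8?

16

(-1)^8 = 1; 3n - 5 at n=8 is 19; so c_8 = 16.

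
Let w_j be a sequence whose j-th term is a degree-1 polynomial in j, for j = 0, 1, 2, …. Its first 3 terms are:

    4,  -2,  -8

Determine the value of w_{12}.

1st diffs: -6, -6 (constant).
So w_j = -6j + 4.
Evaluating at j = 12 gives w_{12} = -68.

-68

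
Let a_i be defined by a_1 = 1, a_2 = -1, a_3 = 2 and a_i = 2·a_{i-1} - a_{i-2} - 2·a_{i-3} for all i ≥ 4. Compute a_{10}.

a_4 = 3, a_5 = 6, a_6 = 5, a_7 = -2, a_8 = -21, a_9 = -50, a_{10} = -75.

-75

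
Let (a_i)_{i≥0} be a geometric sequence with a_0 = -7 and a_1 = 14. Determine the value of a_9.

Common ratio r = -2.
a_i = (-7)·(-2)^(i-0).
a_9 = (-7)·(-2)^9 = 3584.

3584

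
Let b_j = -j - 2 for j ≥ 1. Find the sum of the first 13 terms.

-117

Over j = 1..13: Σj = 91.
Total = (-1)·91 + (-2)·13 = -117.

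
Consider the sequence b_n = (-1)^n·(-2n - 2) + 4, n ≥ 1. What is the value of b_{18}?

-34

(-1)^18 = 1; -2n - 2 at n=18 is -38; so b_{18} = -34.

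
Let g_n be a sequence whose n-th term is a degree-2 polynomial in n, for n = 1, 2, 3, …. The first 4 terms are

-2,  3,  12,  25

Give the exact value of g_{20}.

1st diffs: 5, 9, 13.
2nd diffs: 4, 4 (constant).
So g_n = 2n^2 - n - 3.
Evaluating at n = 20 gives g_{20} = 777.

777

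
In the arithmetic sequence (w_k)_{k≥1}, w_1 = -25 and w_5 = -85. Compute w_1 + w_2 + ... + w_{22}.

-4015

Common difference d = (-85 - (-25)) / (5 - 1) = -15.
w_k = -25 + (k - 1)·(-15).
w_{22} = -340; S = 22·(-25 + (-340))/2 = -4015.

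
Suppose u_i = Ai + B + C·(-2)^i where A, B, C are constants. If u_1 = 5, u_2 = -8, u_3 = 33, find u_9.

Write the equations: A + B - 2C = 5; 2A + B + 4C = -8; 3A + B - 8C = 33.
Subtracting the first from the second: A + 6C = -13.
Subtracting the second from the third: A - 12C = 41.
Solving: C = -3, A = 5, then B = -6.
Hence u_9 = 5·9 + (-6) + (-3)·(-512) = 1575.

1575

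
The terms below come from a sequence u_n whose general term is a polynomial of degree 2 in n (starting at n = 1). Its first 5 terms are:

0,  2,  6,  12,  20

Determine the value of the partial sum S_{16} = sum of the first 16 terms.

1st diffs: 2, 4, 6, 8.
2nd diffs: 2, 2, 2 (constant).
Newton forward-difference form: u_n = 2·C(n-1,1) + 2·C(n-1,2).
Continuing: …, 30, 42, 56, 72, …, u_{16} = 240.
Summing n = 1..16 (16 terms) gives 1360.

1360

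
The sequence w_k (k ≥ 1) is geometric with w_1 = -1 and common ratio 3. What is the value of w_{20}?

-1162261467

w_k = (-1)·3^(k-1).
w_{20} = (-1)·3^19 = -1162261467.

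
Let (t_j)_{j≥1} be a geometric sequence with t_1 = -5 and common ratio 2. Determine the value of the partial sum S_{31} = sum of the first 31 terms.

t_j = (-5)·2^(j-1).
S = (-5)·(2^31 - 1)/(2 - 1) = (-5)·(2147483648 - 1)/(1) = -10737418235.

-10737418235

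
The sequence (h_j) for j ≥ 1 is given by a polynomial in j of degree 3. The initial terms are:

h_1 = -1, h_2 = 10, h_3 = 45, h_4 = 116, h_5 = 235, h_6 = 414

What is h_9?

1431

1st diffs: 11, 35, 71, 119, 179.
2nd diffs: 24, 36, 48, 60.
3rd diffs: 12, 12, 12 (constant).
So h_j = 2j^3 - 3j.
Evaluating at j = 9 gives h_9 = 1431.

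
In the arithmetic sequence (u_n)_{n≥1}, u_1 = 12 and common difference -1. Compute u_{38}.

-25

u_n = 12 + (n - 1)·(-1).
u_{38} = 12 + 37·(-1) = -25.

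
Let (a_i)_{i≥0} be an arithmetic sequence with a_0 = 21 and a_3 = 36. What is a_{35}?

Common difference d = (36 - 21) / (3 - 0) = 5.
a_i = 21 + (i - 0)·5.
a_{35} = 21 + 35·5 = 196.

196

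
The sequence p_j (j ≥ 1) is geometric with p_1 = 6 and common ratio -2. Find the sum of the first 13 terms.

16386

p_j = 6·(-2)^(j-1).
S = 6·((-2)^13 - 1)/(-2 - 1) = 6·(-8192 - 1)/(-3) = 16386.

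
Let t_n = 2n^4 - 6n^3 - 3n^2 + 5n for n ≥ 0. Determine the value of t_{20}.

t_{20} = 2·20^4 - 6·20^3 - 3·20^2 + 5·20 = 270900.

270900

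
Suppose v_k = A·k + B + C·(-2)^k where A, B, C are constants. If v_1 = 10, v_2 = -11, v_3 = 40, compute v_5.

142

Plug in k = 1, 2, 3: A + B - 2C = 10; 2A + B + 4C = -11; 3A + B - 8C = 40.
Subtracting the first from the second: A + 6C = -21.
Subtracting the second from the third: A - 12C = 51.
Solving: C = -4, A = 3, then B = -1.
Therefore v_5 = 15 + (-1) + (-4)·(-32) = 142.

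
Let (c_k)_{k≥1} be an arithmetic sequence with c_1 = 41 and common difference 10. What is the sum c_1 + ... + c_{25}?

4025

c_k = 41 + (k - 1)·10.
c_{25} = 281; S = 25·(41 + 281)/2 = 4025.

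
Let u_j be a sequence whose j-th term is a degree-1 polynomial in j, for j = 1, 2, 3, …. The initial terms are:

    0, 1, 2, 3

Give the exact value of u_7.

1st diffs: 1, 1, 1 (constant).
So u_j = j - 1.
Evaluating at j = 7 gives u_7 = 6.

6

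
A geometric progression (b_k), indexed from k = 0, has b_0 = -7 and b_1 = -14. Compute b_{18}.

-1835008

Common ratio r = 2.
b_k = (-7)·2^(k-0).
b_{18} = (-7)·2^18 = -1835008.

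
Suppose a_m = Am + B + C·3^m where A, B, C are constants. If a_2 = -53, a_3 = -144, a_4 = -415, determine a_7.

Write the equations: 2A + B + 9C = -53; 3A + B + 27C = -144; 4A + B + 81C = -415.
Subtracting the first from the second: A + 18C = -91.
Subtracting the second from the third: A + 54C = -271.
Solving: C = -5, A = -1, then B = -6.
Therefore a_7 = -7 + (-6) + (-5)·2187 = -10948.

-10948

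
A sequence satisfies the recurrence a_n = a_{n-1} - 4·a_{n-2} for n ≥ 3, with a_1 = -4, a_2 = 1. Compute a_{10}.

Iterate the recurrence:
a_3 = 17  a_4 = 13  a_5 = -55  a_6 = -107  a_7 = 113  a_8 = 541  a_9 = 89  a_{10} = -2075.

-2075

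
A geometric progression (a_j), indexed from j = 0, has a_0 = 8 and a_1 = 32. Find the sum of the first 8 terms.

174760

Common ratio r = 4.
a_j = 8·4^(j-0).
S = 8·(4^8 - 1)/(4 - 1) = 8·(65536 - 1)/(3) = 174760.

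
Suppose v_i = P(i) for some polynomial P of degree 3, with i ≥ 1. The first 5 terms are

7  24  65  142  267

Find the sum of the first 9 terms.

4203

1st diffs: 17, 41, 77, 125.
2nd diffs: 24, 36, 48.
3rd diffs: 12, 12 (constant).
Newton forward-difference form: v_i = 7 + 17·C(i-1,1) + 24·C(i-1,2) + 12·C(i-1,3).
Continuing: 452, 709, 1050, 1487.
Summing i = 1..9 (9 terms) gives 4203.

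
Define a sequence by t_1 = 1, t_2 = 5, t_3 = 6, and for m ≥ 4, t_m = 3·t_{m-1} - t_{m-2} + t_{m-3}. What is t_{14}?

Iterate the recurrence:
t_4 = 14; t_5 = 41; t_6 = 115; …; t_{11} = 18690; t_{12} = 51758; t_{13} = 143333; t_{14} = 396931.

396931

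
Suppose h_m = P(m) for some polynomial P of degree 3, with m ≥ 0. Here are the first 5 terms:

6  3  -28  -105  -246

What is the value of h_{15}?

1st diffs: -3, -31, -77, -141.
2nd diffs: -28, -46, -64.
3rd diffs: -18, -18 (constant).
So h_m = -3m^3 - 5m^2 + 5m + 6.
Evaluating at m = 15 gives h_{15} = -11169.

-11169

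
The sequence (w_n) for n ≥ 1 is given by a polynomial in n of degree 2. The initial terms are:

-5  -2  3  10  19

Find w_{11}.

115

1st diffs: 3, 5, 7, 9.
2nd diffs: 2, 2, 2 (constant).
Newton forward-difference form: w_n = -5 + 3·C(n-1,1) + 2·C(n-1,2).
At n = 11: n-1 = 10, so w_{11} = -5 + 30 + 90 = 115.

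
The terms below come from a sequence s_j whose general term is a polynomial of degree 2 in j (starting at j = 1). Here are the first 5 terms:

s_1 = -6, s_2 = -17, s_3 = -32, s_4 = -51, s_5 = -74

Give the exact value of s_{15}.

-524

1st diffs: -11, -15, -19, -23.
2nd diffs: -4, -4, -4 (constant).
Newton forward-difference form: s_j = -6 + (-11)·C(j-1,1) + (-4)·C(j-1,2).
At j = 15: j-1 = 14, so s_{15} = -6 - 154 - 364 = -524.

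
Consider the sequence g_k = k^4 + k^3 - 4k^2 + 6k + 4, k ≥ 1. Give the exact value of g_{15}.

53194

g_{15} = 1·15^4 + 1·15^3 - 4·15^2 + 6·15 + 4 = 53194.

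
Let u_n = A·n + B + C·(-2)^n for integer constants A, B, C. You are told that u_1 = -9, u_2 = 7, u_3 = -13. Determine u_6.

143

Write the equations: A + B - 2C = -9; 2A + B + 4C = 7; 3A + B - 8C = -13.
Subtracting the first from the second: A + 6C = 16.
Subtracting the second from the third: A - 12C = -20.
Solving: C = 2, A = 4, then B = -9.
So u_n = 4·n + (-9) + 2·(-2)^n; at n=6 this is 143.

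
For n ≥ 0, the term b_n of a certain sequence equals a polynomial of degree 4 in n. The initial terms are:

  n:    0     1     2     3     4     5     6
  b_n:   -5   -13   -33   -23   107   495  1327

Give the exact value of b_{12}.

32107

1st diffs: -8, -20, 10, 130, 388, 832.
2nd diffs: -12, 30, 120, 258, 444.
3rd diffs: 42, 90, 138, 186.
4th diffs: 48, 48, 48 (constant).
So b_n = 2n^4 - 5n^3 - 5n^2 - 5.
Evaluating at n = 12 gives b_{12} = 32107.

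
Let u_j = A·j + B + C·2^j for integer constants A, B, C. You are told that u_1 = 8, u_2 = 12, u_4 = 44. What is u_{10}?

The three given values yield: A + B + 2C = 8; 2A + B + 4C = 12; 4A + B + 16C = 44.
Subtracting the first from the second: A + 2C = 4.
Subtracting the second from the third: 2A + 12C = 32.
Solving: C = 3, A = -2, then B = 4.
Therefore u_{10} = -20 + 4 + 3·1024 = 3056.

3056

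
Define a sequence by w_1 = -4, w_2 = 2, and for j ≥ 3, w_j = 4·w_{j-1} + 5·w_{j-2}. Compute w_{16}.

-10172526038

Compute successive terms:
w_3 = -12; w_4 = -38; w_5 = -212; …; w_{13} = -81380212; w_{14} = -406901038; w_{15} = -2034505212; w_{16} = -10172526038.
(Characteristic roots are 5 and -1.)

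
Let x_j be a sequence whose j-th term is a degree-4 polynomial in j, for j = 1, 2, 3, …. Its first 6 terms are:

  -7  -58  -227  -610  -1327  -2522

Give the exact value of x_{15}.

-70427

1st diffs: -51, -169, -383, -717, -1195.
2nd diffs: -118, -214, -334, -478.
3rd diffs: -96, -120, -144.
4th diffs: -24, -24 (constant).
So x_j = -j^4 - 6j^3 + 2j^2 - 2.
Evaluating at j = 15 gives x_{15} = -70427.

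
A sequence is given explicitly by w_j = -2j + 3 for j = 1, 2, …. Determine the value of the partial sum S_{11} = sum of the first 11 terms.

Over j = 1..11: Σj = 66.
Total = (-2)·66 + (3)·11 = -99.

-99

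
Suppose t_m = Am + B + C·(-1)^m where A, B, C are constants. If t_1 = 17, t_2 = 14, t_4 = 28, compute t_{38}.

266

At m = 1, 2, 4: A + B - C = 17; 2A + B + C = 14; 4A + B + C = 28.
Subtracting the first from the second: A + 2C = -3.
Subtracting the second from the third: 2A = 14.
Solving: C = -5, A = 7, then B = 5.
Therefore t_{38} = 266 + 5 + (-5)·1 = 266.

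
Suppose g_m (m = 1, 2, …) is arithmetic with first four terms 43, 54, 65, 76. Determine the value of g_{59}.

681

Common difference d = 11.
g_m = 43 + (m - 1)·11.
g_{59} = 43 + 58·11 = 681.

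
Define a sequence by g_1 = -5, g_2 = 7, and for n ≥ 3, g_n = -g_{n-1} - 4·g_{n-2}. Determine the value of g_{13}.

21397

Step forward from the initial values:
g_3 = 13, g_4 = -41, g_5 = -11, …, g_{10} = 1183, g_{11} = -5555, g_{12} = 823, g_{13} = 21397.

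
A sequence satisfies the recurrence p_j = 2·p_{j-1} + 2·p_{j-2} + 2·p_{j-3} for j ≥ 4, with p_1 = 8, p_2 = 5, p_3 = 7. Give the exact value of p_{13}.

550880

Applying the relation repeatedly:
p_4 = 40, p_5 = 104, p_6 = 302, p_7 = 892, p_8 = 2596, p_9 = 7580, p_{10} = 22136, p_{11} = 64624, p_{12} = 188680, p_{13} = 550880.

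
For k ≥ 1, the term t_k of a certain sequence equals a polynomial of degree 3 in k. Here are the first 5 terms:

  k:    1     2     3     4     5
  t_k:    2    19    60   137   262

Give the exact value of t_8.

1st diffs: 17, 41, 77, 125.
2nd diffs: 24, 36, 48.
3rd diffs: 12, 12 (constant).
Newton forward-difference form: t_k = 2 + 17·C(k-1,1) + 24·C(k-1,2) + 12·C(k-1,3).
At k = 8: k-1 = 7, so t_8 = 2 + 119 + 504 + 420 = 1045.

1045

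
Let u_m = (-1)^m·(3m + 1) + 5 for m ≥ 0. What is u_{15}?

-41

(-1)^15 = -1; 3m + 1 at m=15 is 46; so u_{15} = -41.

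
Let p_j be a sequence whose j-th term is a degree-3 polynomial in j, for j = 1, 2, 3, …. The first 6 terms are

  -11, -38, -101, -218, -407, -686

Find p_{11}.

-4061

1st diffs: -27, -63, -117, -189, -279.
2nd diffs: -36, -54, -72, -90.
3rd diffs: -18, -18, -18 (constant).
Newton forward-difference form: p_j = -11 + (-27)·C(j-1,1) + (-36)·C(j-1,2) + (-18)·C(j-1,3).
At j = 11: j-1 = 10, so p_{11} = -11 - 270 - 1620 - 2160 = -4061.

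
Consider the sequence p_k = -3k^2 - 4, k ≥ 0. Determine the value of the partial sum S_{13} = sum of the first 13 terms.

-2002

Over k = 0..12: Σk = 78, Σk² = 650.
Total = (-3)·650 + (-4)·13 = -2002.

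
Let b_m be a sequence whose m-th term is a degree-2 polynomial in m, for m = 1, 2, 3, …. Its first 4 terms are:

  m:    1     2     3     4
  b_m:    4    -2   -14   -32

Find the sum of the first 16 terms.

-4016

1st diffs: -6, -12, -18.
2nd diffs: -6, -6 (constant).
Newton forward-difference form: b_m = 4 + (-6)·C(m-1,1) + (-6)·C(m-1,2).
Continuing: …, -56, -86, -122, -164, …, b_{16} = -716.
Summing m = 1..16 (16 terms) gives -4016.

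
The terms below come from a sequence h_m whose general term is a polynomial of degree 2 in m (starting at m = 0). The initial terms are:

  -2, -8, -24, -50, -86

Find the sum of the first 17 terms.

1st diffs: -6, -16, -26, -36.
2nd diffs: -10, -10, -10 (constant).
Newton forward-difference form: h_m = -2 + (-6)·C(m,1) + (-10)·C(m,2).
Continuing: …, -132, -188, -254, -330, …, h_{16} = -1298.
Summing m = 0..16 (17 terms) gives -7650.

-7650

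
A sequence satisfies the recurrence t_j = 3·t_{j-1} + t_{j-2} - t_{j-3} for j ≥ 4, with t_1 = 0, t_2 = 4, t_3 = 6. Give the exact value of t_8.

2270

t_4 = 22; t_5 = 68; t_6 = 220; t_7 = 706; t_8 = 2270.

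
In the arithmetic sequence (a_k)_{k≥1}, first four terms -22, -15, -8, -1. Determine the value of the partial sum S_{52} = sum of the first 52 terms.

Common difference d = 7.
a_k = -22 + (k - 1)·7.
a_{52} = 335; S = 52·(-22 + 335)/2 = 8138.

8138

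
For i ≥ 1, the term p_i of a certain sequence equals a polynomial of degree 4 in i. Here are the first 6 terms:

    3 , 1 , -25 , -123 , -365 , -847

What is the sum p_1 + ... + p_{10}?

-19068

1st diffs: -2, -26, -98, -242, -482.
2nd diffs: -24, -72, -144, -240.
3rd diffs: -48, -72, -96.
4th diffs: -24, -24 (constant).
Newton forward-difference form: p_i = 3 + (-2)·C(i-1,1) + (-24)·C(i-1,2) + (-48)·C(i-1,3) + (-24)·C(i-1,4).
Continuing: -1689, -3035, -5053, -7935.
Summing i = 1..10 (10 terms) gives -19068.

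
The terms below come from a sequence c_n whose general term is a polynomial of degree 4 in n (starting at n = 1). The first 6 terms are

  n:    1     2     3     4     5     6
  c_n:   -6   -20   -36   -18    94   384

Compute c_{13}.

19494

1st diffs: -14, -16, 18, 112, 290.
2nd diffs: -2, 34, 94, 178.
3rd diffs: 36, 60, 84.
4th diffs: 24, 24 (constant).
Newton forward-difference form: c_n = -6 + (-14)·C(n-1,1) + (-2)·C(n-1,2) + 36·C(n-1,3) + 24·C(n-1,4).
At n = 13: n-1 = 12, so c_{13} = -6 - 168 - 132 + 7920 + 11880 = 19494.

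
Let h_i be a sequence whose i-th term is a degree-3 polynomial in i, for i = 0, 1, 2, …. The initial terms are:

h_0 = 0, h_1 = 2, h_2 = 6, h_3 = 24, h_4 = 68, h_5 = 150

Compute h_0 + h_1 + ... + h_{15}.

1st diffs: 2, 4, 18, 44, 82.
2nd diffs: 2, 14, 26, 38.
3rd diffs: 12, 12, 12 (constant).
So h_i = 2i^3 - 5i^2 + 5i.
Continuing: …, 282, 476, 744, 1098, …, h_{15} = 5700.
Summing i = 0..15 (16 terms) gives 23200.

23200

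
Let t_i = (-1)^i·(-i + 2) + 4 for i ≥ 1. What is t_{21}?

23

(-1)^21 = -1; -i + 2 at i=21 is -19; so t_{21} = 23.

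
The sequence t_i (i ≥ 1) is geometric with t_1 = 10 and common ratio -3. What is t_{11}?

590490

t_i = 10·(-3)^(i-1).
t_{11} = 10·(-3)^10 = 590490.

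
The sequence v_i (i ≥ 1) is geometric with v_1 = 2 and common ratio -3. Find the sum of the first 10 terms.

-29524

v_i = 2·(-3)^(i-1).
S = 2·((-3)^10 - 1)/(-3 - 1) = 2·(59049 - 1)/(-4) = -29524.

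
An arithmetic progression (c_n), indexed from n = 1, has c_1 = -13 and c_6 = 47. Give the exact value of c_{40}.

455

Common difference d = (47 - (-13)) / (6 - 1) = 12.
c_n = -13 + (n - 1)·12.
c_{40} = -13 + 39·12 = 455.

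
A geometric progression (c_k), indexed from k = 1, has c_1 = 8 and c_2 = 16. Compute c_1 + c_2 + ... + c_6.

Common ratio r = 2.
c_k = 8·2^(k-1).
S = 8·(2^6 - 1)/(2 - 1) = 8·(64 - 1)/(1) = 504.

504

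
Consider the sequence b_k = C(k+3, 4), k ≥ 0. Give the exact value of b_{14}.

C(17, 4) = 2380, so b_{14} = 2380.

2380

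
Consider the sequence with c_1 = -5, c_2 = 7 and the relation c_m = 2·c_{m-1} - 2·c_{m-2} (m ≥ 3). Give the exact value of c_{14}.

-448

Compute successive terms:
c_3 = 24, c_4 = 34, c_5 = 20, …, c_{11} = 384, c_{12} = 544, c_{13} = 320, c_{14} = -448.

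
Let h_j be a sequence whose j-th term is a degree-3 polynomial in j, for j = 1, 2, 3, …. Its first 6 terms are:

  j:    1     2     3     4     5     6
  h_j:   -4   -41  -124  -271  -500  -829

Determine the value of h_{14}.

-9221

1st diffs: -37, -83, -147, -229, -329.
2nd diffs: -46, -64, -82, -100.
3rd diffs: -18, -18, -18 (constant).
So h_j = -3j^3 - 5j^2 - j + 5.
Evaluating at j = 14 gives h_{14} = -9221.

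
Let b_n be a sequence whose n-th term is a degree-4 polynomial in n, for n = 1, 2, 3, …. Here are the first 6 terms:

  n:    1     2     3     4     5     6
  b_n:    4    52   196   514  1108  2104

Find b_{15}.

61828

1st diffs: 48, 144, 318, 594, 996.
2nd diffs: 96, 174, 276, 402.
3rd diffs: 78, 102, 126.
4th diffs: 24, 24 (constant).
Newton forward-difference form: b_n = 4 + 48·C(n-1,1) + 96·C(n-1,2) + 78·C(n-1,3) + 24·C(n-1,4).
At n = 15: n-1 = 14, so b_{15} = 4 + 672 + 8736 + 28392 + 24024 = 61828.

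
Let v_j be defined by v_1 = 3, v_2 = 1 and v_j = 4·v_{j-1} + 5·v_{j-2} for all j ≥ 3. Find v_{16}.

Iterate the recurrence:
v_3 = 19, v_4 = 81, v_5 = 419, …, v_{13} = 162760419, v_{14} = 813802081, v_{15} = 4069010419, v_{16} = 20345052081.
(Characteristic roots are 5 and -1.)

20345052081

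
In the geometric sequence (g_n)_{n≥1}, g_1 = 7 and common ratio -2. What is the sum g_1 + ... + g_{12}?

g_n = 7·(-2)^(n-1).
S = 7·((-2)^12 - 1)/(-2 - 1) = 7·(4096 - 1)/(-3) = -9555.

-9555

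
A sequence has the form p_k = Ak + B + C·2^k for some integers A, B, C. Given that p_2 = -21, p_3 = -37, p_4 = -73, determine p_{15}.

-163789

At k = 2, 3, 4: 2A + B + 4C = -21; 3A + B + 8C = -37; 4A + B + 16C = -73.
Subtracting the first from the second: A + 4C = -16.
Subtracting the second from the third: A + 8C = -36.
Solving: C = -5, A = 4, then B = -9.
Hence p_{15} = 4·15 + (-9) + (-5)·32768 = -163789.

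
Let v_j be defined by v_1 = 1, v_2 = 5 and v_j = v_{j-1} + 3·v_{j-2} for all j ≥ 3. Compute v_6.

Iterate the recurrence:
v_3 = 8; v_4 = 23; v_5 = 47; v_6 = 116.

116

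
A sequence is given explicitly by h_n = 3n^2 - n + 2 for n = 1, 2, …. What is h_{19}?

h_{19} = 3·19^2 - 1·19 + 2 = 1066.

1066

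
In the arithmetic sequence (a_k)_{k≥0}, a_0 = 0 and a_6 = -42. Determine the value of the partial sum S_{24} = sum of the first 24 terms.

Common difference d = (-42 - 0) / (6 - 0) = -7.
a_k = 0 + (k - 0)·(-7).
a_{23} = -161; S = 24·(0 + (-161))/2 = -1932.

-1932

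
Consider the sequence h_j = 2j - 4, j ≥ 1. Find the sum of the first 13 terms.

Over j = 1..13: Σj = 91.
Total = (2)·91 + (-4)·13 = 130.

130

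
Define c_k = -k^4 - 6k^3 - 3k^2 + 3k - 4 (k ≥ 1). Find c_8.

-7340

c_8 = -1·8^4 - 6·8^3 - 3·8^2 + 3·8 - 4 = -7340.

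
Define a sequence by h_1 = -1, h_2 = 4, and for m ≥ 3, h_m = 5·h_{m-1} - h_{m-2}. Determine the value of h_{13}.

134420879

Iterate the recurrence:
h_3 = 21;  h_4 = 101;  h_5 = 484;  …;  h_{10} = 1222109;  h_{11} = 5855476;  h_{12} = 28055271;  h_{13} = 134420879.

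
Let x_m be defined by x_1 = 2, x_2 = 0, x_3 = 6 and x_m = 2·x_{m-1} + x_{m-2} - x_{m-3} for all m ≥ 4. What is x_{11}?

3250

Applying the relation repeatedly:
x_4 = 10; x_5 = 26; x_6 = 56; x_7 = 128; x_8 = 286; x_9 = 644; x_{10} = 1446; x_{11} = 3250.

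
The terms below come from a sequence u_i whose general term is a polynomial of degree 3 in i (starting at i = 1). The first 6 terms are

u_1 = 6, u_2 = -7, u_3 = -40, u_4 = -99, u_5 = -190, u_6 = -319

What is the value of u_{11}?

-1744

1st diffs: -13, -33, -59, -91, -129.
2nd diffs: -20, -26, -32, -38.
3rd diffs: -6, -6, -6 (constant).
Newton forward-difference form: u_i = 6 + (-13)·C(i-1,1) + (-20)·C(i-1,2) + (-6)·C(i-1,3).
At i = 11: i-1 = 10, so u_{11} = 6 - 130 - 900 - 720 = -1744.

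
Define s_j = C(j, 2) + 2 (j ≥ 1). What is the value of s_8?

C(8, 2) = 28, so s_8 = 30.

30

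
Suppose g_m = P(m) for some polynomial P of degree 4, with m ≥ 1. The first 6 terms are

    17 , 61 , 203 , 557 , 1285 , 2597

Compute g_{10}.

1st diffs: 44, 142, 354, 728, 1312.
2nd diffs: 98, 212, 374, 584.
3rd diffs: 114, 162, 210.
4th diffs: 48, 48 (constant).
So g_m = 2m^4 - m^3 + 5m^2 + 6m + 5.
Evaluating at m = 10 gives g_{10} = 19565.

19565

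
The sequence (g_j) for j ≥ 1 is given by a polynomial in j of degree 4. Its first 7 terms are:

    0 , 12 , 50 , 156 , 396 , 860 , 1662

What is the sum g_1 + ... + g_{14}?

100646

1st diffs: 12, 38, 106, 240, 464, 802.
2nd diffs: 26, 68, 134, 224, 338.
3rd diffs: 42, 66, 90, 114.
4th diffs: 24, 24, 24 (constant).
Newton forward-difference form: g_j = 12·C(j-1,1) + 26·C(j-1,2) + 42·C(j-1,3) + 24·C(j-1,4).
Continuing: …, 2940, 4856, 7596, 11370, …, g_{14} = 31356.
Summing j = 1..14 (14 terms) gives 100646.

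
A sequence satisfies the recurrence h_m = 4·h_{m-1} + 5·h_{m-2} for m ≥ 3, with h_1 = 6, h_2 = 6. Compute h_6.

Applying the relation repeatedly:
h_3 = 54, h_4 = 246, h_5 = 1254, h_6 = 6246.
(Characteristic roots are 5 and -1.)

6246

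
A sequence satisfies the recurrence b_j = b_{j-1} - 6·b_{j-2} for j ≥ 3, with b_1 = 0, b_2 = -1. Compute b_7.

-85

Step forward from the initial values:
b_3 = -1; b_4 = 5; b_5 = 11; b_6 = -19; b_7 = -85.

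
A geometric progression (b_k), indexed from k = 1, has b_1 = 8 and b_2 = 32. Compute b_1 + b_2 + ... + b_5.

2728

Common ratio r = 4.
b_k = 8·4^(k-1).
S = 8·(4^5 - 1)/(4 - 1) = 8·(1024 - 1)/(3) = 2728.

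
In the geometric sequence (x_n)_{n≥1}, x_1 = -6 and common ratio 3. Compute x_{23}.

x_n = (-6)·3^(n-1).
x_{23} = (-6)·3^22 = -188286357654.

-188286357654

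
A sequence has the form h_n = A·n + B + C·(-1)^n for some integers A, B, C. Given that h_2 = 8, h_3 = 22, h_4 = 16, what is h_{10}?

40

At n = 2, 3, 4: 2A + B + C = 8; 3A + B - C = 22; 4A + B + C = 16.
Subtracting the first from the second: A - 2C = 14.
Subtracting the second from the third: A + 2C = -6.
Solving: C = -5, A = 4, then B = 5.
Therefore h_{10} = 40 + 5 + (-5)·1 = 40.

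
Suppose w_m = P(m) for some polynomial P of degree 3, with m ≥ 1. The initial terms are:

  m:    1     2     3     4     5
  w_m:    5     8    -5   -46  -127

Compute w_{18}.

1st diffs: 3, -13, -41, -81.
2nd diffs: -16, -28, -40.
3rd diffs: -12, -12 (constant).
Newton forward-difference form: w_m = 5 + 3·C(m-1,1) + (-16)·C(m-1,2) + (-12)·C(m-1,3).
At m = 18: m-1 = 17, so w_{18} = 5 + 51 - 2176 - 8160 = -10280.

-10280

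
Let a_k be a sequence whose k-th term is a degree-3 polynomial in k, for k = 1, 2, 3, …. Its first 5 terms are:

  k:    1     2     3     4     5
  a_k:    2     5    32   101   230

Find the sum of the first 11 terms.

10087

1st diffs: 3, 27, 69, 129.
2nd diffs: 24, 42, 60.
3rd diffs: 18, 18 (constant).
Newton forward-difference form: a_k = 2 + 3·C(k-1,1) + 24·C(k-1,2) + 18·C(k-1,3).
Continuing: …, 437, 740, 1157, 1706, …, a_{11} = 3272.
Summing k = 1..11 (11 terms) gives 10087.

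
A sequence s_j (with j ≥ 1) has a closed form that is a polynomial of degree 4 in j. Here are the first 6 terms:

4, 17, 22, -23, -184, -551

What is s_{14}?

-29623

1st diffs: 13, 5, -45, -161, -367.
2nd diffs: -8, -50, -116, -206.
3rd diffs: -42, -66, -90.
4th diffs: -24, -24 (constant).
Newton forward-difference form: s_j = 4 + 13·C(j-1,1) + (-8)·C(j-1,2) + (-42)·C(j-1,3) + (-24)·C(j-1,4).
At j = 14: j-1 = 13, so s_{14} = 4 + 169 - 624 - 12012 - 17160 = -29623.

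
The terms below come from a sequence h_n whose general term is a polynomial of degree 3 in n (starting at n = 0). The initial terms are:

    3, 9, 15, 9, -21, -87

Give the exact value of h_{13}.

1st diffs: 6, 6, -6, -30, -66.
2nd diffs: 0, -12, -24, -36.
3rd diffs: -12, -12, -12 (constant).
Newton forward-difference form: h_n = 3 + 6·C(n,1) + (-12)·C(n,3).
At n = 13: n = 13, so h_{13} = 3 + 78 - 3432 = -3351.

-3351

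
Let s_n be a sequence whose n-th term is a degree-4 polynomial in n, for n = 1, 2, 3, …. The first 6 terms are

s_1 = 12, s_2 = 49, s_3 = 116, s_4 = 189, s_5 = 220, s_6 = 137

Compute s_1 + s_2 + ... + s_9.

1st diffs: 37, 67, 73, 31, -83.
2nd diffs: 30, 6, -42, -114.
3rd diffs: -24, -48, -72.
4th diffs: -24, -24 (constant).
Newton forward-difference form: s_n = 12 + 37·C(n-1,1) + 30·C(n-1,2) + (-24)·C(n-1,3) + (-24)·C(n-1,4).
Continuing: -156, -779, -1876.
Summing n = 1..9 (9 terms) gives -2088.

-2088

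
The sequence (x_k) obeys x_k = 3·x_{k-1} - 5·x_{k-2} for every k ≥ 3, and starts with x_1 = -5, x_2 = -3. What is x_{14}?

Compute successive terms:
x_3 = 16; x_4 = 63; x_5 = 109; …; x_{11} = 14941; x_{12} = 38388; x_{13} = 40459; x_{14} = -70563.

-70563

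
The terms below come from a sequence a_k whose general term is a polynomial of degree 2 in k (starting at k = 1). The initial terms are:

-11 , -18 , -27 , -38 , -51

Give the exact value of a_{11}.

-171

1st diffs: -7, -9, -11, -13.
2nd diffs: -2, -2, -2 (constant).
So a_k = -k^2 - 4k - 6.
Evaluating at k = 11 gives a_{11} = -171.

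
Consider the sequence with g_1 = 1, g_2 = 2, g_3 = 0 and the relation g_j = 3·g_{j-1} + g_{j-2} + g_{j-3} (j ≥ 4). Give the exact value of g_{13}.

Applying the relation repeatedly:
g_4 = 3; g_5 = 11; g_6 = 36; g_7 = 122; g_8 = 413; g_9 = 1397; g_{10} = 4726; g_{11} = 15988; g_{12} = 54087; g_{13} = 182975.

182975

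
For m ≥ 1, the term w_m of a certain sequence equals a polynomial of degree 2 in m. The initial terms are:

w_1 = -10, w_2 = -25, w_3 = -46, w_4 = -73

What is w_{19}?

1st diffs: -15, -21, -27.
2nd diffs: -6, -6 (constant).
So w_m = -3m^2 - 6m - 1.
Evaluating at m = 19 gives w_{19} = -1198.

-1198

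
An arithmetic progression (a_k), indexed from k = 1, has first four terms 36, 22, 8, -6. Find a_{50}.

-650

Common difference d = -14.
a_k = 36 + (k - 1)·(-14).
a_{50} = 36 + 49·(-14) = -650.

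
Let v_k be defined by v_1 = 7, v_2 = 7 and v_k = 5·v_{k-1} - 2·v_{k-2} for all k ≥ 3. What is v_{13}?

77377853

Iterate the recurrence:
v_3 = 21; v_4 = 91; v_5 = 413; …; v_{10} = 815227; v_{11} = 3718701; v_{12} = 16963051; v_{13} = 77377853.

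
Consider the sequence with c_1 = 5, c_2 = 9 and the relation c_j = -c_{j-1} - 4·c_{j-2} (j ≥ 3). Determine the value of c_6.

Step forward from the initial values:
c_3 = -29;  c_4 = -7;  c_5 = 123;  c_6 = -95.

-95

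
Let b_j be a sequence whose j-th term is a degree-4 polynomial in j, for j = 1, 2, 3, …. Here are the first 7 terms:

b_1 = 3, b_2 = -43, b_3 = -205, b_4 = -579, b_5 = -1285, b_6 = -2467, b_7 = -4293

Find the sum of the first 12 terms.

-95048

1st diffs: -46, -162, -374, -706, -1182, -1826.
2nd diffs: -116, -212, -332, -476, -644.
3rd diffs: -96, -120, -144, -168.
4th diffs: -24, -24, -24 (constant).
Newton forward-difference form: b_j = 3 + (-46)·C(j-1,1) + (-116)·C(j-1,2) + (-96)·C(j-1,3) + (-24)·C(j-1,4).
Continuing: …, -6955, -10669, -15675, -22237, …, b_{12} = -30643.
Summing j = 1..12 (12 terms) gives -95048.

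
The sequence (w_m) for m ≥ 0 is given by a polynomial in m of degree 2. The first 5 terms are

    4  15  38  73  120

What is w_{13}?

1st diffs: 11, 23, 35, 47.
2nd diffs: 12, 12, 12 (constant).
Newton forward-difference form: w_m = 4 + 11·C(m,1) + 12·C(m,2).
At m = 13: m = 13, so w_{13} = 4 + 143 + 936 = 1083.

1083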